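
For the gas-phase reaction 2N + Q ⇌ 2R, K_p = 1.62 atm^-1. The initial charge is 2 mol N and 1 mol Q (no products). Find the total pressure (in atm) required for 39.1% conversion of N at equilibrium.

P = 1.09 atm

Let X = conversion of N (basis 2 mol N); extent of reaction ξ = X.
At extent ξ: n_N = 2 − 2X; n_Q = 1 − X; n_R = 2X.
Total moles n_T = 3 − X.
K_p = p_R^2 / (p_N^2 p_Q) with p_i = (n_i/n_T)·P.
At X = 0.391: the mole-fraction product g(X) = Π y_i^ν_i = 1.766. Since K_p = g(X)·P^{-1}, P = (g/K_p)^(1/1) = (1.766/1.62)^(1/1) = 1.09 atm.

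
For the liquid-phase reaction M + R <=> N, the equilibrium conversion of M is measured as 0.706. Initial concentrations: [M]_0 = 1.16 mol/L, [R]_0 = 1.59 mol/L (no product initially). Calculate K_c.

Let X = conversion of M.
Concentrations: [M] = 1.16 − 1.16X; [R] = 1.59 − 1.16X; [N] = 1.16X.
At X = 0.706: [M] = 0.341, [R] = 0.771, [N] = 0.819.
K_c = [N] / ([M] [R]) = 3.11 L/mol.

K_c = 3.11 L/mol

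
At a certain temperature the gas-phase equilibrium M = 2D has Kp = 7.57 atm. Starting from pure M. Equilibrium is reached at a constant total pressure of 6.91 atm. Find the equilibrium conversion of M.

X = 0.464

Let X = conversion of M (basis 1 mol M); extent of reaction ξ = X.
Moles: n_M = 1 − X; n_D = 2X.
n_T = Σnᵢ = 1 + X.
With p_i = (n_i/n_T)P, Kp = p_D^2 / (p_M).
Setting this equal to 7.57 atm and taking the physical root (0 < X < 1) gives X = 0.464.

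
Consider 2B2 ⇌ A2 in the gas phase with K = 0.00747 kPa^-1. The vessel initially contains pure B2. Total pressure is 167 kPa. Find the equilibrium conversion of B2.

Take 1 mol B2 as basis and let X be its fractional conversion, so ξ = 0.5X.
Moles: n_B2 = 1 − X; n_A2 = 0.5X.
n_T = Σnᵢ = 1 − 0.5X.
With p_i = (n_i/n_T)P, K = p_A2 / (p_B2^2).
Equating to 0.00747 kPa^-1 and solving on 0 < X < 1: X = 0.591.

X = 0.591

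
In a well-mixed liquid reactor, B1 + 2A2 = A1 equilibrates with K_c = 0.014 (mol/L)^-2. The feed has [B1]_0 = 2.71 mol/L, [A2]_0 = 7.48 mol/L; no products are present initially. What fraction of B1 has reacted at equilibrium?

Let X = conversion of B1; extent ξ = 2.71·X mol/L.
Concentrations: [B1] = 2.71 − 2.71X; [A2] = 7.48 − 5.42X; [A1] = 2.71X.
K_c = [A1] / ([B1] [A2]^2).
Equating to 0.014 (mol/L)^-2: the physical root is X = 0.317.

X = 0.317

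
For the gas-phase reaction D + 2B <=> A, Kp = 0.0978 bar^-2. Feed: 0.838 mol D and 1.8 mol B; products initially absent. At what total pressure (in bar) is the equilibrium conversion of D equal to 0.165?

P = 2.2 bar

Basis: 0.838 mol D initially; let X = conversion of D. Extent ξ = 0.838X.
At extent ξ: n_D = 0.838 − 0.838X; n_B = 1.8 − 1.68X; n_A = 0.838X.
Total moles n_T = 2.64 − 1.68X.
Kp = p_A / (p_D p_B^2) with p_i = (n_i/n_T)·P.
At X = 0.165: the mole-fraction product g(X) = Π y_i^ν_i = 0.4748. Since Kp = g(X)·P^{-2}, P = (g/Kp)^(1/2) = (0.4748/0.0978)^(1/2) = 2.2 bar.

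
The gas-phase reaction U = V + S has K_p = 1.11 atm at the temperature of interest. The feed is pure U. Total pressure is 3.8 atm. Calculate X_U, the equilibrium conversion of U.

X = 0.475

Take 1 mol U as basis and let X be its fractional conversion, so ξ = X.
Mole table: n_U = 1 − X; n_V = X; n_S = X.
n_T = Σnᵢ = 1 + X.
Mole fractions y_i = n_i/n_T; K_p = p_V p_S / (p_U) with p_i = y_i·P.
Substituting and setting equal to 1.11 atm gives a polynomial in X; the root in (0,1) is X = 0.475.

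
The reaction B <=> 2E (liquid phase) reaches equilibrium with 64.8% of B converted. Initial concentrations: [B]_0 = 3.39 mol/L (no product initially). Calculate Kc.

Kc = 16.2 mol/L

Let X = conversion of B.
Concentrations: [B] = 3.39 − 3.39X; [E] = 6.78X.
At X = 0.648: [B] = 1.19, [E] = 4.39.
Kc = [E]^2 / ([B]) = 16.2 mol/L.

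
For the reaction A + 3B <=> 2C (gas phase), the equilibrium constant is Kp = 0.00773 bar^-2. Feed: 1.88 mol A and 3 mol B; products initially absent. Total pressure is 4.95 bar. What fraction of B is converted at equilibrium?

Take 3 mol B as basis and let X be its fractional conversion, so ξ = X.
Species balance: n_A = 1.88 − X; n_B = 3 − 3X; n_C = 2X.
Total moles n_T = 4.88 − 2X.
y_i = n_i/n_T, p_i = y_i·P. Kp = p_C^2 / (p_A p_B^3).
Equating to 0.00773 bar^-2 and solving on 0 < X < 1: X = 0.224.

X = 0.224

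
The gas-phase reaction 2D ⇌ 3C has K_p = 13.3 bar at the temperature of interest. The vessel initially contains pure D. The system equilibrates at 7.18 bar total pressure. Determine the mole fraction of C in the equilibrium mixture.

Basis: 1 mol D initially; let X = conversion of D. Extent ξ = 0.5X.
At extent ξ: n_D = 1 − X; n_C = 1.5X.
n_T = Σnᵢ = 1 + 0.5X.
With p_i = (n_i/n_T)P, K_p = p_C^3 / (p_D^2).
Setting this equal to 13.3 bar and taking the physical root (0 < X < 1) gives X = 0.533.
Then n_C = 0.8, n_T = 1.27, so y_C = 0.631.

y_C = 0.631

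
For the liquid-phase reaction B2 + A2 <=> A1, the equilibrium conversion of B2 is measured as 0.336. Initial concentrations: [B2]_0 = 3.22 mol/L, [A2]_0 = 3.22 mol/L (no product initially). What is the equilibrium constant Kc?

Let X = conversion of B2.
Concentrations: [B2] = 3.22 − 3.22X; [A2] = 3.22 − 3.22X; [A1] = 3.22X.
At X = 0.336: [B2] = 2.14, [A2] = 2.14, [A1] = 1.08.
Kc = [A1] / ([B2] [A2]) = 0.237 L/mol.

Kc = 0.237 L/mol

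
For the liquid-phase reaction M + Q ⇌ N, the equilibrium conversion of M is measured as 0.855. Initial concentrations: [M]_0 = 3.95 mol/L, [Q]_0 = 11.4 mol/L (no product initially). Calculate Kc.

Let X = conversion of M.
Concentrations: [M] = 3.95 − 3.95X; [Q] = 11.4 − 3.95X; [N] = 3.95X.
At X = 0.855: [M] = 0.573, [Q] = 8.02, [N] = 3.38.
Kc = [N] / ([M] [Q]) = 0.735 L/mol.

Kc = 0.735 L/mol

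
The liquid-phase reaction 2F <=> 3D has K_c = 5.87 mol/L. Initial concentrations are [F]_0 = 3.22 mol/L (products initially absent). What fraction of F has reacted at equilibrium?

Let X = conversion of F; extent ξ = 3.22X/2 mol/L.
Concentrations: [F] = 3.22 − 3.22X; [D] = 4.83X.
K_c = [D]^3 / ([F]^2).
Solving K_c = 5.87 for X ∈ (0,1): X = 0.508.

X = 0.508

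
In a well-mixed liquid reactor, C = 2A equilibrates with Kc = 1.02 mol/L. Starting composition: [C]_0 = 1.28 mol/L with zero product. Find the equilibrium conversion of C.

Let X = conversion of C; extent ξ = 1.28·X mol/L.
Concentrations: [C] = 1.28 − 1.28X; [A] = 2.56X.
Kc = [A]^2 / ([C]).
Equating to 1.02 mol/L: the physical root is X = 0.358.

X = 0.358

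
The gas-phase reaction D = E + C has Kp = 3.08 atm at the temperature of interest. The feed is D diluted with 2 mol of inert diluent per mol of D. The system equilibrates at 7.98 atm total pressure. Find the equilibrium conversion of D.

Basis: 1 mol D initially; let X = conversion of D. Extent ξ = X.
Mole table: n_D = 1 − X; n_E = X; n_C = X; n_I = 2 (inert).
Summing: n_T = 3 + X.
y_i = n_i/n_T, p_i = y_i·P. Kp = p_E p_C / (p_D).
Equating to 3.08 atm and solving on 0 < X < 1: X = 0.677.

X = 0.677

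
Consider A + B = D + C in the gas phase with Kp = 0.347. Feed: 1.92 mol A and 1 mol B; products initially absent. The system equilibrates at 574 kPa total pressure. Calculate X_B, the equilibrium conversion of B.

X = 0.498

Let X = conversion of B (basis 1 mol B); extent of reaction ξ = X.
Species balance: n_A = 1.92 − X; n_B = 1 − X; n_D = X; n_C = X.
Since Δν = 0, n_T = 2.92 throughout.
y_i = n_i/n_T, p_i = y_i·P. Kp = p_D p_C / (p_A p_B).
This yields a degree-2 equation in X; solving on (0,1), X = 0.498.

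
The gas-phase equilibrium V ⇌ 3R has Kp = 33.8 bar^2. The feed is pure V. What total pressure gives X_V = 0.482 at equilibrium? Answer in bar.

P = 4.73 bar

Basis: 1 mol V initially; let X = conversion of V. Extent ξ = X.
At extent ξ: n_V = 1 − X; n_R = 3X.
n_T = Σnᵢ = 1 + 2X.
Kp = p_R^3 / (p_V) with p_i = (n_i/n_T)·P.
At X = 0.482: the mole-fraction product g(X) = Π y_i^ν_i = 1.513. Since Kp = g(X)·P^{2}, P = (Kp/g)^(1/2) = (33.8/1.513)^(1/2) = 4.73 bar.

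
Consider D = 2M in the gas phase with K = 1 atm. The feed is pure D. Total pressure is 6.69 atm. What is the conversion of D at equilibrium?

X = 0.190

Basis: 1 mol D initially; let X = conversion of D. Extent ξ = X.
Mole table: n_D = 1 − X; n_M = 2X.
n_T = Σnᵢ = 1 + X.
With p_i = (n_i/n_T)P, K = p_M^2 / (p_D).
This yields a degree-2 equation in X; solving on (0,1), X = 0.190.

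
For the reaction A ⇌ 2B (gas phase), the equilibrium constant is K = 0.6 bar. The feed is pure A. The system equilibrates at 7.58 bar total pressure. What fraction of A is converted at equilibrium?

X = 0.139

Basis: 1 mol A initially; let X = conversion of A. Extent ξ = X.
At extent ξ: n_A = 1 − X; n_B = 2X.
Total moles n_T = 1 + X.
y_i = n_i/n_T, p_i = y_i·P. K = p_B^2 / (p_A).
Setting this equal to 0.6 bar and taking the physical root (0 < X < 1) gives X = 0.139.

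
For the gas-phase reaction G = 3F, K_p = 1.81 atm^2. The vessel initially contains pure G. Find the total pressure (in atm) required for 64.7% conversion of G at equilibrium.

P = 0.678 atm

Take 1 mol G as basis and let X be its fractional conversion, so ξ = X.
Species balance: n_G = 1 − X; n_F = 3X.
Total moles n_T = 1 + 2X.
K_p = p_F^3 / (p_G) with p_i = (n_i/n_T)·P.
At X = 0.647: the mole-fraction product g(X) = Π y_i^ν_i = 3.937. Since K_p = g(X)·P^{2}, P = (K_p/g)^(1/2) = (1.81/3.937)^(1/2) = 0.678 atm.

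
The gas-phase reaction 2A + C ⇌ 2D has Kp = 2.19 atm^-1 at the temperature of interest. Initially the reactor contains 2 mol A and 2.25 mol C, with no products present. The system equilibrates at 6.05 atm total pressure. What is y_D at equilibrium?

y_D = 0.398

Let X = conversion of A (basis 2 mol A); extent of reaction ξ = X.
Mole table: n_A = 2 − 2X; n_C = 2.25 − X; n_D = 2X.
Summing: n_T = 4.25 − X.
y_i = n_i/n_T, p_i = y_i·P. Kp = p_D^2 / (p_A^2 p_C).
Setting this equal to 2.19 atm^-1 and taking the physical root (0 < X < 1) gives X = 0.706.
Then n_D = 1.41, n_T = 3.54, so y_D = 0.398.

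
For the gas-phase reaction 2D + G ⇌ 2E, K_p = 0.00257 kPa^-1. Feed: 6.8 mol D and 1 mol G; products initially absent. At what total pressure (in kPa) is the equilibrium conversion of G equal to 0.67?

P = 506 kPa

Let X = conversion of G (basis 1 mol G); extent of reaction ξ = X.
Species balance: n_D = 6.8 − 2X; n_G = 1 − X; n_E = 2X.
n_T = Σnᵢ = 7.8 − X.
K_p = p_E^2 / (p_D^2 p_G) with p_i = (n_i/n_T)·P.
At X = 0.67: the mole-fraction product g(X) = Π y_i^ν_i = 1.301. Since K_p = g(X)·P^{-1}, P = (g/K_p)^(1/1) = (1.301/0.00257)^(1/1) = 506 kPa.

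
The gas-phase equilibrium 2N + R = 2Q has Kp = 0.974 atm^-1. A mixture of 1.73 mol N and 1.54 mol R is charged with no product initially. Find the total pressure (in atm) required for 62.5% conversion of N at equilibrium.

Take 1.73 mol N as basis and let X be its fractional conversion, so ξ = 0.865X.
Moles: n_N = 1.73 − 1.73X; n_R = 1.54 − 0.865X; n_Q = 1.73X.
Total moles n_T = 3.27 − 0.865X.
Kp = p_Q^2 / (p_N^2 p_R) with p_i = (n_i/n_T)·P.
At X = 0.625: the mole-fraction product g(X) = Π y_i^ν_i = 7.586. Since Kp = g(X)·P^{-1}, P = (g/Kp)^(1/1) = (7.586/0.974)^(1/1) = 7.79 atm.

P = 7.79 atm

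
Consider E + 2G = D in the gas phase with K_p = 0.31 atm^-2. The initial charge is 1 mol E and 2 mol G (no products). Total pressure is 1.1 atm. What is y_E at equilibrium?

Take 1 mol E as basis and let X be its fractional conversion, so ξ = X.
Mole table: n_E = 1 − X; n_G = 2 − 2X; n_D = X.
Summing: n_T = 3 − 2X.
Mole fractions y_i = n_i/n_T; K_p = p_D / (p_E p_G^2) with p_i = y_i·P.
Substituting and setting equal to 0.31 atm^-2 gives a polynomial in X; the root in (0,1) is X = 0.131.
Then n_E = 0.869, n_T = 2.74, so y_E = 0.317.

y_E = 0.317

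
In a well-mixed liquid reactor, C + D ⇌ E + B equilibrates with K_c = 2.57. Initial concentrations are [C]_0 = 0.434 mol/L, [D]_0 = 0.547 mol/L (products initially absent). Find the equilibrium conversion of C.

Let X = conversion of C; extent ξ = 0.434·X mol/L.
Concentrations: [C] = 0.434 − 0.434X; [D] = 0.547 − 0.434X; [E] = 0.434X; [B] = 0.434X.
K_c = [E] [B] / ([C] [D]).
Solving K_c = 2.57 for X ∈ (0,1): X = 0.684.

X = 0.684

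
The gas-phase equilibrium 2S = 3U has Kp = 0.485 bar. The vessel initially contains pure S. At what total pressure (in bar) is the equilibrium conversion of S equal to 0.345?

P = 1.76 bar

Let X = conversion of S (basis 1 mol S); extent of reaction ξ = 0.5X.
At extent ξ: n_S = 1 − X; n_U = 1.5X.
Total moles n_T = 1 + 0.5X.
Kp = p_U^3 / (p_S^2) with p_i = (n_i/n_T)·P.
At X = 0.345: the mole-fraction product g(X) = Π y_i^ν_i = 0.2755. Since Kp = g(X)·P^{1}, P = (Kp/g)^(1/1) = (0.485/0.2755)^(1/1) = 1.76 bar.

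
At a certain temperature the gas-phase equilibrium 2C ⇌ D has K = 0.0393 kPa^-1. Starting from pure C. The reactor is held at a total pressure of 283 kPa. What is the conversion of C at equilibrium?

X = 0.852

Let X = conversion of C (basis 1 mol C); extent of reaction ξ = 0.5X.
Mole table: n_C = 1 − X; n_D = 0.5X.
n_T = Σnᵢ = 1 − 0.5X.
y_i = n_i/n_T, p_i = y_i·P. K = p_D / (p_C^2).
Setting this equal to 0.0393 kPa^-1 and taking the physical root (0 < X < 1) gives X = 0.852.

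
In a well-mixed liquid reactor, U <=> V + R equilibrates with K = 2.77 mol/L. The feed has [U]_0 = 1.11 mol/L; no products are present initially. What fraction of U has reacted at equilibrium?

X = 0.765

Let X = conversion of U; extent ξ = 1.11·X mol/L.
Concentrations: [U] = 1.11 − 1.11X; [V] = 1.11X; [R] = 1.11X.
K = [V] [R] / ([U]).
Equating to 2.77 mol/L: the physical root is X = 0.765.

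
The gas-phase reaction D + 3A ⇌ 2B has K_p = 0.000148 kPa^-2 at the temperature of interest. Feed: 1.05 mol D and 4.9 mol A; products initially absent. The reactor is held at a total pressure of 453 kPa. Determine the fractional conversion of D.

Take 1.05 mol D as basis and let X be its fractional conversion, so ξ = 1.05X.
Mole table: n_D = 1.05 − 1.05X; n_A = 4.9 − 3.15X; n_B = 2.1X.
n_T = Σnᵢ = 5.95 − 2.1X.
With p_i = (n_i/n_T)P, K_p = p_B^2 / (p_D p_A^3).
Substituting and setting equal to 0.000148 kPa^-2 gives a polynomial in X; the root in (0,1) is X = 0.846.

X = 0.846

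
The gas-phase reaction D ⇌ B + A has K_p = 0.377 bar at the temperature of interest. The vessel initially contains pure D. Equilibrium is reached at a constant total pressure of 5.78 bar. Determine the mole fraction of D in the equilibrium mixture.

Basis: 1 mol D initially; let X = conversion of D. Extent ξ = X.
At extent ξ: n_D = 1 − X; n_B = X; n_A = X.
Total moles n_T = 1 + X.
Mole fractions y_i = n_i/n_T; K_p = p_B p_A / (p_D) with p_i = y_i·P.
Substituting and setting equal to 0.377 bar gives a polynomial in X; the root in (0,1) is X = 0.247.
Then n_D = 0.753, n_T = 1.25, so y_D = 0.603.

y_D = 0.603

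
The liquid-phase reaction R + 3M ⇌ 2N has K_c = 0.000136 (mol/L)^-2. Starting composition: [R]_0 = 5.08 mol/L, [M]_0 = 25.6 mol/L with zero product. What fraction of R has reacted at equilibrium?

Let X = conversion of R; extent ξ = 5.08·X mol/L.
Concentrations: [R] = 5.08 − 5.08X; [M] = 25.6 − 15.2X; [N] = 10.2X.
K_c = [N]^2 / ([R] [M]^3).
Setting equal to 0.000136 and solving for X on (0,1) gives X = 0.234.

X = 0.234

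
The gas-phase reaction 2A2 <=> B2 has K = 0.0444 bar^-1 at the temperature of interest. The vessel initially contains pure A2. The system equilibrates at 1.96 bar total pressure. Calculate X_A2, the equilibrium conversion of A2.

Let X = conversion of A2 (basis 1 mol A2); extent of reaction ξ = 0.5X.
Mole table: n_A2 = 1 − X; n_B2 = 0.5X.
n_T = Σnᵢ = 1 − 0.5X.
Mole fractions y_i = n_i/n_T; K = p_B2 / (p_A2^2) with p_i = y_i·P.
Substituting and setting equal to 0.0444 bar^-1 gives a polynomial in X; the root in (0,1) is X = 0.139.

X = 0.139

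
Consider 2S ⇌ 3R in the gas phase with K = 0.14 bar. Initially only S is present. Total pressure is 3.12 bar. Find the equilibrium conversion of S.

X = 0.209

Let X = conversion of S (basis 1 mol S); extent of reaction ξ = 0.5X.
Mole table: n_S = 1 − X; n_R = 1.5X.
Summing: n_T = 1 + 0.5X.
Mole fractions y_i = n_i/n_T; K = p_R^3 / (p_S^2) with p_i = y_i·P.
Equating to 0.14 bar and solving on 0 < X < 1: X = 0.209.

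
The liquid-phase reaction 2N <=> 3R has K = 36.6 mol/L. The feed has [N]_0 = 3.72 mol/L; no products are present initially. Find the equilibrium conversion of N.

Let X = conversion of N; extent ξ = 3.72X/2 mol/L.
Concentrations: [N] = 3.72 − 3.72X; [R] = 5.58X.
K = [R]^3 / ([N]^2).
Equating to 36.6 mol/L: the physical root is X = 0.675.

X = 0.675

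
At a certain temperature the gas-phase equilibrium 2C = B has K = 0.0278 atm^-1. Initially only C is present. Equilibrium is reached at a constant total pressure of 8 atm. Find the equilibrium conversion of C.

X = 0.273

Basis: 1 mol C initially; let X = conversion of C. Extent ξ = 0.5X.
At extent ξ: n_C = 1 − X; n_B = 0.5X.
Summing: n_T = 1 − 0.5X.
Mole fractions y_i = n_i/n_T; K = p_B / (p_C^2) with p_i = y_i·P.
This yields a degree-2 equation in X; solving on (0,1), X = 0.273.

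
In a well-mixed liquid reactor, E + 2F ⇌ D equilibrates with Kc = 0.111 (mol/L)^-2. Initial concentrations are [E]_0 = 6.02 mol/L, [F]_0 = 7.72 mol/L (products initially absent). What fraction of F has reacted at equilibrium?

X = 0.665

Let X = conversion of F; extent ξ = 7.72X/2 mol/L.
Concentrations: [E] = 6.02 − 3.86X; [F] = 7.72 − 7.72X; [D] = 3.86X.
Kc = [D] / ([E] [F]^2).
Equating to 0.111 (mol/L)^-2: the physical root is X = 0.665.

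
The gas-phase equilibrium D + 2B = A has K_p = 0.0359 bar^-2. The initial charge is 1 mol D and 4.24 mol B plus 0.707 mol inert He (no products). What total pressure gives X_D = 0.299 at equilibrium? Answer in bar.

Basis: 1 mol D initially; let X = conversion of D. Extent ξ = X.
At extent ξ: n_D = 1 − X; n_B = 4.24 − 2X; n_A = X; n_I = 0.707 (inert).
Total moles n_T = 5.95 − 2X.
K_p = p_A / (p_D p_B^2) with p_i = (n_i/n_T)·P.
At X = 0.299: the mole-fraction product g(X) = Π y_i^ν_i = 0.9201. Since K_p = g(X)·P^{-2}, P = (g/K_p)^(1/2) = (0.9201/0.0359)^(1/2) = 5.06 bar.

P = 5.06 bar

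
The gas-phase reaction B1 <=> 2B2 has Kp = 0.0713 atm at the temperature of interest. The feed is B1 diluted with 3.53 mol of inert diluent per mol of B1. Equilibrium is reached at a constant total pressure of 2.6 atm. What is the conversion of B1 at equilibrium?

X = 0.164

Take 1 mol B1 as basis and let X be its fractional conversion, so ξ = X.
Species balance: n_B1 = 1 − X; n_B2 = 2X; n_I = 3.53 (inert).
Summing: n_T = 4.53 + X.
y_i = n_i/n_T, p_i = y_i·P. Kp = p_B2^2 / (p_B1).
Substituting and setting equal to 0.0713 atm gives a polynomial in X; the root in (0,1) is X = 0.164.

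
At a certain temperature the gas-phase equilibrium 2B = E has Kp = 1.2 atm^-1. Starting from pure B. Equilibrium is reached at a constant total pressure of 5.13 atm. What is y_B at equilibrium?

y_B = 0.330

Basis: 1 mol B initially; let X = conversion of B. Extent ξ = 0.5X.
Moles: n_B = 1 − X; n_E = 0.5X.
n_T = Σnᵢ = 1 − 0.5X.
y_i = n_i/n_T, p_i = y_i·P. Kp = p_E / (p_B^2).
Setting this equal to 1.2 atm^-1 and taking the physical root (0 < X < 1) gives X = 0.802.
Then n_B = 0.198, n_T = 0.599, so y_B = 0.330.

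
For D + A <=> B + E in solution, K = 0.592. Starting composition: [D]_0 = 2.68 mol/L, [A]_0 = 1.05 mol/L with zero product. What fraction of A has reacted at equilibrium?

X = 0.639

Let X = conversion of A; extent ξ = 1.05·X mol/L.
Concentrations: [D] = 2.68 − 1.05X; [A] = 1.05 − 1.05X; [B] = 1.05X; [E] = 1.05X.
K = [B] [E] / ([D] [A]).
Equating to 0.592: the physical root is X = 0.639.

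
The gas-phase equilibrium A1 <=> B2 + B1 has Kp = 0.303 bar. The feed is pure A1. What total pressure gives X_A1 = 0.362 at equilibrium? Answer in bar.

Take 1 mol A1 as basis and let X be its fractional conversion, so ξ = X.
Mole table: n_A1 = 1 − X; n_B2 = X; n_B1 = X.
Total moles n_T = 1 + X.
Kp = p_B2 p_B1 / (p_A1) with p_i = (n_i/n_T)·P.
At X = 0.362: the mole-fraction product g(X) = Π y_i^ν_i = 0.1508. Since Kp = g(X)·P^{1}, P = (Kp/g)^(1/1) = (0.303/0.1508)^(1/1) = 2.01 bar.

P = 2.01 bar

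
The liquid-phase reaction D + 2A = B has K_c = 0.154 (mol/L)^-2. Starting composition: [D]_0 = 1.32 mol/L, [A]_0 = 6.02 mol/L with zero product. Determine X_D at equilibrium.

X = 0.723

Let X = conversion of D; extent ξ = 1.32·X mol/L.
Concentrations: [D] = 1.32 − 1.32X; [A] = 6.02 − 2.64X; [B] = 1.32X.
K_c = [B] / ([D] [A]^2).
Equating to 0.154 (mol/L)^-2: the physical root is X = 0.723.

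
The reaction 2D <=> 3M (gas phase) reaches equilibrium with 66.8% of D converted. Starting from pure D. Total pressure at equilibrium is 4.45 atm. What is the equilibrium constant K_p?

Basis: 1 mol D initially; let X = conversion of D. Extent ξ = 0.5X.
Mole table: n_D = 1 − X; n_M = 1.5X.
n_T = Σnᵢ = 1 + 0.5X.
At X = 0.668: n_D = 0.332, n_M = 1, n_T = 1.33.
p_i = (n_i/n_T)·P. K_p = p_M^3 / (p_D^2) = 30.4 atm.

K_p = 30.4 atm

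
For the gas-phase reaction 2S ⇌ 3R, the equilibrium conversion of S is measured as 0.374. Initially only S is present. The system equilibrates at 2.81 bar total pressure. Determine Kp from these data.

Basis: 1 mol S initially; let X = conversion of S. Extent ξ = 0.5X.
Moles: n_S = 1 − X; n_R = 1.5X.
Summing: n_T = 1 + 0.5X.
At X = 0.374: n_S = 0.626, n_R = 0.561, n_T = 1.19.
p_i = (n_i/n_T)·P. Kp = p_R^3 / (p_S^2) = 1.07 bar.

Kp = 1.07 bar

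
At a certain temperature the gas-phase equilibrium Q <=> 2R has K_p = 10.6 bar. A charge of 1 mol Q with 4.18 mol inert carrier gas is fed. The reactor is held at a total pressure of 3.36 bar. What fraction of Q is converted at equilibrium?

X = 0.849

Basis: 1 mol Q initially; let X = conversion of Q. Extent ξ = X.
Mole table: n_Q = 1 − X; n_R = 2X; n_I = 4.18 (inert).
Total moles n_T = 5.18 + X.
With p_i = (n_i/n_T)P, K_p = p_R^2 / (p_Q).
This yields a degree-2 equation in X; solving on (0,1), X = 0.849.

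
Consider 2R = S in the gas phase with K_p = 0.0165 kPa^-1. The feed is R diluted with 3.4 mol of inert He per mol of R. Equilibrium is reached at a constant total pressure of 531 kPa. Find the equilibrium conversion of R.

Basis: 1 mol R initially; let X = conversion of R. Extent ξ = 0.5X.
Moles: n_R = 1 − X; n_S = 0.5X; n_I = 3.4 (inert).
n_T = Σnᵢ = 4.4 − 0.5X.
With p_i = (n_i/n_T)P, K_p = p_S / (p_R^2).
Substituting and setting equal to 0.0165 kPa^-1 gives a polynomial in X; the root in (0,1) is X = 0.620.

X = 0.620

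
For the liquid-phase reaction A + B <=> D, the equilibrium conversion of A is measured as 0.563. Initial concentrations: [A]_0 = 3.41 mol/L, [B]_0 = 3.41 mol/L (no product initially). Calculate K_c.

Let X = conversion of A.
Concentrations: [A] = 3.41 − 3.41X; [B] = 3.41 − 3.41X; [D] = 3.41X.
At X = 0.563: [A] = 1.49, [B] = 1.49, [D] = 1.92.
K_c = [D] / ([A] [B]) = 0.865 L/mol.

K_c = 0.865 L/mol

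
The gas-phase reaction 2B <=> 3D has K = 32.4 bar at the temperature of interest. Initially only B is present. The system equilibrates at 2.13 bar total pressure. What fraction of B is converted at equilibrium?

X = 0.743

Take 1 mol B as basis and let X be its fractional conversion, so ξ = 0.5X.
At extent ξ: n_B = 1 − X; n_D = 1.5X.
Summing: n_T = 1 + 0.5X.
Mole fractions y_i = n_i/n_T; K = p_D^3 / (p_B^2) with p_i = y_i·P.
Equating to 32.4 bar and solving on 0 < X < 1: X = 0.743.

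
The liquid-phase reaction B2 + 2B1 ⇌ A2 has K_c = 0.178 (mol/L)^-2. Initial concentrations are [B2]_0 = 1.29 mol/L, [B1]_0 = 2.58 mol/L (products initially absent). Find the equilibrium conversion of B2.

X = 0.340

Let X = conversion of B2; extent ξ = 1.29·X mol/L.
Concentrations: [B2] = 1.29 − 1.29X; [B1] = 2.58 − 2.58X; [A2] = 1.29X.
K_c = [A2] / ([B2] [B1]^2).
Equating to 0.178 (mol/L)^-2: the physical root is X = 0.340.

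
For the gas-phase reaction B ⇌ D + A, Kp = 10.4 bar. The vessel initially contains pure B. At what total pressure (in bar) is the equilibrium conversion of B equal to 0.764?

P = 7.42 bar

Take 1 mol B as basis and let X be its fractional conversion, so ξ = X.
Mole table: n_B = 1 − X; n_D = X; n_A = X.
n_T = Σnᵢ = 1 + X.
Kp = p_D p_A / (p_B) with p_i = (n_i/n_T)·P.
At X = 0.764: the mole-fraction product g(X) = Π y_i^ν_i = 1.402. Since Kp = g(X)·P^{1}, P = (Kp/g)^(1/1) = (10.4/1.402)^(1/1) = 7.42 bar.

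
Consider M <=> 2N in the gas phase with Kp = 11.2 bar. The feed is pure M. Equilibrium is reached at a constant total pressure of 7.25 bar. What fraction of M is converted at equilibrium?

X = 0.528

Basis: 1 mol M initially; let X = conversion of M. Extent ξ = X.
At extent ξ: n_M = 1 − X; n_N = 2X.
Total moles n_T = 1 + X.
With p_i = (n_i/n_T)P, Kp = p_N^2 / (p_M).
Substituting and setting equal to 11.2 bar gives a polynomial in X; the root in (0,1) is X = 0.528.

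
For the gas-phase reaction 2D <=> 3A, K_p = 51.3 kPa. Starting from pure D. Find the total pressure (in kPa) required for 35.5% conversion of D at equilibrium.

P = 166 kPa

Let X = conversion of D (basis 1 mol D); extent of reaction ξ = 0.5X.
Species balance: n_D = 1 − X; n_A = 1.5X.
Total moles n_T = 1 + 0.5X.
K_p = p_A^3 / (p_D^2) with p_i = (n_i/n_T)·P.
At X = 0.355: the mole-fraction product g(X) = Π y_i^ν_i = 0.3082. Since K_p = g(X)·P^{1}, P = (K_p/g)^(1/1) = (51.3/0.3082)^(1/1) = 166 kPa.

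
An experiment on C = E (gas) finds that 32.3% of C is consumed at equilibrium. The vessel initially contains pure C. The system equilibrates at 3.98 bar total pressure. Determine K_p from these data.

K_p = 0.477

Let X = conversion of C (basis 1 mol C); extent of reaction ξ = X.
Moles: n_C = 1 − X; n_E = X.
Total moles n_T = 1 (Δν = 0, constant).
At X = 0.323: n_C = 0.677, n_E = 0.323, n_T = 1.
p_i = (n_i/n_T)·P. K_p = p_E / (p_C) = 0.477.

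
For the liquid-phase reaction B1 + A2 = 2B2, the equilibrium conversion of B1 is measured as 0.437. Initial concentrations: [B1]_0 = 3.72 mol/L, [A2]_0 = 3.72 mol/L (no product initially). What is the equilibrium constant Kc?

Kc = 2.41

Let X = conversion of B1.
Concentrations: [B1] = 3.72 − 3.72X; [A2] = 3.72 − 3.72X; [B2] = 7.44X.
At X = 0.437: [B1] = 2.09, [A2] = 2.09, [B2] = 3.25.
Kc = [B2]^2 / ([B1] [A2]) = 2.41.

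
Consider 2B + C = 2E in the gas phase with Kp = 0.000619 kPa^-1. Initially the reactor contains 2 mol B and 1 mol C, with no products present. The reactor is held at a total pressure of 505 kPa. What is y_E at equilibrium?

Take 2 mol B as basis and let X be its fractional conversion, so ξ = X.
Species balance: n_B = 2 − 2X; n_C = 1 − X; n_E = 2X.
n_T = Σnᵢ = 3 − X.
Mole fractions y_i = n_i/n_T; Kp = p_E^2 / (p_B^2 p_C) with p_i = y_i·P.
Substituting and setting equal to 0.000619 kPa^-1 gives a polynomial in X; the root in (0,1) is X = 0.228.
Then n_E = 0.456, n_T = 2.77, so y_E = 0.164.

y_E = 0.164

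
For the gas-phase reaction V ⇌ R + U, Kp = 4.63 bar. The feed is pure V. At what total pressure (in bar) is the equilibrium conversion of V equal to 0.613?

P = 7.69 bar

Basis: 1 mol V initially; let X = conversion of V. Extent ξ = X.
Species balance: n_V = 1 − X; n_R = X; n_U = X.
n_T = Σnᵢ = 1 + X.
Kp = p_R p_U / (p_V) with p_i = (n_i/n_T)·P.
At X = 0.613: the mole-fraction product g(X) = Π y_i^ν_i = 0.602. Since Kp = g(X)·P^{1}, P = (Kp/g)^(1/1) = (4.63/0.602)^(1/1) = 7.69 bar.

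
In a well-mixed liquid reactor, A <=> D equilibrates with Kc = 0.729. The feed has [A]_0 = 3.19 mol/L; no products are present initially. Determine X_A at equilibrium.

X = 0.422

Let X = conversion of A; extent ξ = 3.19·X mol/L.
Concentrations: [A] = 3.19 − 3.19X; [D] = 3.19X.
Kc = [D] / ([A]).
Setting equal to 0.729 and solving for X on (0,1) gives X = 0.422.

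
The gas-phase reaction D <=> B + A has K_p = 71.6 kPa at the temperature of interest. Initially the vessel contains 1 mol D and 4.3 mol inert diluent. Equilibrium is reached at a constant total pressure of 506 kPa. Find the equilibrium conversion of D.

X = 0.587

Basis: 1 mol D initially; let X = conversion of D. Extent ξ = X.
Species balance: n_D = 1 − X; n_B = X; n_A = X; n_I = 4.3 (inert).
n_T = Σnᵢ = 5.3 + X.
y_i = n_i/n_T, p_i = y_i·P. K_p = p_B p_A / (p_D).
Setting this equal to 71.6 kPa and taking the physical root (0 < X < 1) gives X = 0.587.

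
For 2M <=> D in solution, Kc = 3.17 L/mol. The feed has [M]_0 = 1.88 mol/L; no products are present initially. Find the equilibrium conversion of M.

X = 0.749

Let X = conversion of M; extent ξ = 1.88X/2 mol/L.
Concentrations: [M] = 1.88 − 1.88X; [D] = 0.94X.
Kc = [D] / ([M]^2).
Equating to 3.17 L/mol: the physical root is X = 0.749.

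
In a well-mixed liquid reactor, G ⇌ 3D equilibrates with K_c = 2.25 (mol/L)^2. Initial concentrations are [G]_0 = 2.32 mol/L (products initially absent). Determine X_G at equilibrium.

Let X = conversion of G; extent ξ = 2.32·X mol/L.
Concentrations: [G] = 2.32 − 2.32X; [D] = 6.96X.
K_c = [D]^3 / ([G]).
Solving K_c = 2.25 for X ∈ (0,1): X = 0.229.

X = 0.229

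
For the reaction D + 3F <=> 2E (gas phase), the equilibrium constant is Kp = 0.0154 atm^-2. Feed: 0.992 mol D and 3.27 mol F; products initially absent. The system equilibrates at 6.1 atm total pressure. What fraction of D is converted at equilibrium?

X = 0.311

Let X = conversion of D (basis 0.992 mol D); extent of reaction ξ = 0.992X.
Species balance: n_D = 0.992 − 0.992X; n_F = 3.27 − 2.98X; n_E = 1.98X.
Total moles n_T = 4.26 − 1.98X.
Mole fractions y_i = n_i/n_T; Kp = p_E^2 / (p_D p_F^3) with p_i = y_i·P.
Equating to 0.0154 atm^-2 and solving on 0 < X < 1: X = 0.311.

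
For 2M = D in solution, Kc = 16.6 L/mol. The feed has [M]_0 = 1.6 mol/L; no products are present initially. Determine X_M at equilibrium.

Let X = conversion of M; extent ξ = 1.6X/2 mol/L.
Concentrations: [M] = 1.6 − 1.6X; [D] = 0.8X.
Kc = [D] / ([M]^2).
This equals 16.6 at X = 0.872 (the root in 0 < X < 1).

X = 0.872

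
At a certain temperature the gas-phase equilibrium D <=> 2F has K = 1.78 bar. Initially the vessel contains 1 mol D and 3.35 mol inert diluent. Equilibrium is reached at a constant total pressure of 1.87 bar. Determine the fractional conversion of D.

Basis: 1 mol D initially; let X = conversion of D. Extent ξ = X.
Mole table: n_D = 1 − X; n_F = 2X; n_I = 3.35 (inert).
Summing: n_T = 4.35 + X.
y_i = n_i/n_T, p_i = y_i·P. K = p_F^2 / (p_D).
This yields a degree-2 equation in X; solving on (0,1), X = 0.647.

X = 0.647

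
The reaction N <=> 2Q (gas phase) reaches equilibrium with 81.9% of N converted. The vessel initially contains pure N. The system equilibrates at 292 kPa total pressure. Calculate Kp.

Let X = conversion of N (basis 1 mol N); extent of reaction ξ = X.
At extent ξ: n_N = 1 − X; n_Q = 2X.
n_T = Σnᵢ = 1 + X.
At X = 0.819: n_N = 0.181, n_Q = 1.64, n_T = 1.82.
p_i = (n_i/n_T)·P. Kp = p_Q^2 / (p_N) = 2.38e+03 kPa.

Kp = 2.38e+03 kPa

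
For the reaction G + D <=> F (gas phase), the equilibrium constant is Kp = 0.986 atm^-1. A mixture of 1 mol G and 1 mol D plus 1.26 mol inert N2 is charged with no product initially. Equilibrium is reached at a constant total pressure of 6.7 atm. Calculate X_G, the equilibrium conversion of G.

X = 0.531

Take 1 mol G as basis and let X be its fractional conversion, so ξ = X.
Moles: n_G = 1 − X; n_D = 1 − X; n_F = X; n_I = 1.26 (inert).
Summing: n_T = 3.26 − X.
Mole fractions y_i = n_i/n_T; Kp = p_F / (p_G p_D) with p_i = y_i·P.
This yields a degree-2 equation in X; solving on (0,1), X = 0.531.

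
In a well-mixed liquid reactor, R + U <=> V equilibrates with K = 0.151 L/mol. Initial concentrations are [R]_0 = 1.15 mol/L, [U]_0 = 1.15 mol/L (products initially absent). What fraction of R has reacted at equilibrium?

Let X = conversion of R; extent ξ = 1.15·X mol/L.
Concentrations: [R] = 1.15 − 1.15X; [U] = 1.15 − 1.15X; [V] = 1.15X.
K = [V] / ([R] [U]).
Solving K = 0.151 for X ∈ (0,1): X = 0.131.

X = 0.131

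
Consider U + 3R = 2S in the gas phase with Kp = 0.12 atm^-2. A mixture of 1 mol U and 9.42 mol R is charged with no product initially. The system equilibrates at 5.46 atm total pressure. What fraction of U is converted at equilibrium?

X = 0.825

Let X = conversion of U (basis 1 mol U); extent of reaction ξ = X.
Mole table: n_U = 1 − X; n_R = 9.42 − 3X; n_S = 2X.
n_T = Σnᵢ = 10.4 − 2X.
Mole fractions y_i = n_i/n_T; Kp = p_S^2 / (p_U p_R^3) with p_i = y_i·P.
Substituting and setting equal to 0.12 atm^-2 gives a polynomial in X; the root in (0,1) is X = 0.825.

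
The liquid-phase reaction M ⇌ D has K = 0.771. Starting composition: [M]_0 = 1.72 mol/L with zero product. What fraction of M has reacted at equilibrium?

X = 0.435

Let X = conversion of M; extent ξ = 1.72·X mol/L.
Concentrations: [M] = 1.72 − 1.72X; [D] = 1.72X.
K = [D] / ([M]).
Solving K = 0.771 for X ∈ (0,1): X = 0.435.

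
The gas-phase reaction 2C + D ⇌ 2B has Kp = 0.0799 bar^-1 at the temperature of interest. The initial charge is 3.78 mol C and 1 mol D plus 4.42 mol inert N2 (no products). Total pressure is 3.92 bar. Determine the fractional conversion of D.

Let X = conversion of D (basis 1 mol D); extent of reaction ξ = X.
Moles: n_C = 3.78 − 2X; n_D = 1 − X; n_B = 2X; n_I = 4.42 (inert).
Total moles n_T = 9.2 − X.
y_i = n_i/n_T, p_i = y_i·P. Kp = p_B^2 / (p_C^2 p_D).
This yields a degree-3 equation in X; solving on (0,1), X = 0.262.

X = 0.262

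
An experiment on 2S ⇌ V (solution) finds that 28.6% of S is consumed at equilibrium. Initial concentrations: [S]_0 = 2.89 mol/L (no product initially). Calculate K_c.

K_c = 0.0971 L/mol

Let X = conversion of S.
Concentrations: [S] = 2.89 − 2.89X; [V] = 1.45X.
At X = 0.286: [S] = 2.06, [V] = 0.413.
K_c = [V] / ([S]^2) = 0.0971 L/mol.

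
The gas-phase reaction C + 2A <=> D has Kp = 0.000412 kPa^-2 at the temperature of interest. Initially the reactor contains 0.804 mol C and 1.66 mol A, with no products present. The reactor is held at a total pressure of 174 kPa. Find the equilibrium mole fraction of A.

y_A = 0.413

Let X = conversion of C (basis 0.804 mol C); extent of reaction ξ = 0.804X.
Moles: n_C = 0.804 − 0.804X; n_A = 1.66 − 1.61X; n_D = 0.804X.
Summing: n_T = 2.46 − 1.61X.
y_i = n_i/n_T, p_i = y_i·P. Kp = p_D / (p_C p_A^2).
Substituting and setting equal to 0.000412 kPa^-2 gives a polynomial in X; the root in (0,1) is X = 0.680.
Then n_A = 0.566, n_T = 1.37, so y_A = 0.413.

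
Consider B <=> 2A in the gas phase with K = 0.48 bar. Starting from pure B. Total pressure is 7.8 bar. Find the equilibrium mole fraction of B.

Basis: 1 mol B initially; let X = conversion of B. Extent ξ = X.
At extent ξ: n_B = 1 − X; n_A = 2X.
Total moles n_T = 1 + X.
With p_i = (n_i/n_T)P, K = p_A^2 / (p_B).
This yields a degree-2 equation in X; solving on (0,1), X = 0.123.
Then n_B = 0.877, n_T = 1.12, so y_B = 0.781.

y_B = 0.781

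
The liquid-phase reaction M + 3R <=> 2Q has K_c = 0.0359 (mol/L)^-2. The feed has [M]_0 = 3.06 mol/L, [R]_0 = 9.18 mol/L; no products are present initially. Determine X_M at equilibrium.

Let X = conversion of M; extent ξ = 3.06·X mol/L.
Concentrations: [M] = 3.06 − 3.06X; [R] = 9.18 − 9.18X; [Q] = 6.12X.
K_c = [Q]^2 / ([M] [R]^3).
Equating to 0.0359 (mol/L)^-2: the physical root is X = 0.452.

X = 0.452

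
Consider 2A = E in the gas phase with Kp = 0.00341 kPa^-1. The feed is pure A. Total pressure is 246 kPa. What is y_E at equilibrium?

y_E = 0.352

Take 1 mol A as basis and let X be its fractional conversion, so ξ = 0.5X.
At extent ξ: n_A = 1 − X; n_E = 0.5X.
Summing: n_T = 1 − 0.5X.
y_i = n_i/n_T, p_i = y_i·P. Kp = p_E / (p_A^2).
This yields a degree-2 equation in X; solving on (0,1), X = 0.521.
Then n_E = 0.26, n_T = 0.74, so y_E = 0.352.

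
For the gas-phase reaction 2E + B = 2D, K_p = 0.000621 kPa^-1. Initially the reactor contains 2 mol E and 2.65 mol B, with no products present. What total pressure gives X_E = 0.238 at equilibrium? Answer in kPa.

Let X = conversion of E (basis 2 mol E); extent of reaction ξ = X.
Mole table: n_E = 2 − 2X; n_B = 2.65 − X; n_D = 2X.
Summing: n_T = 4.65 − X.
K_p = p_D^2 / (p_E^2 p_B) with p_i = (n_i/n_T)·P.
At X = 0.238: the mole-fraction product g(X) = Π y_i^ν_i = 0.1784. Since K_p = g(X)·P^{-1}, P = (g/K_p)^(1/1) = (0.1784/0.000621)^(1/1) = 287 kPa.

P = 287 kPa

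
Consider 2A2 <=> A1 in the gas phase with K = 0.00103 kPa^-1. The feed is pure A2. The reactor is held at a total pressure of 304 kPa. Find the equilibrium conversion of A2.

X = 0.334

Basis: 1 mol A2 initially; let X = conversion of A2. Extent ξ = 0.5X.
Species balance: n_A2 = 1 − X; n_A1 = 0.5X.
n_T = Σnᵢ = 1 − 0.5X.
Mole fractions y_i = n_i/n_T; K = p_A1 / (p_A2^2) with p_i = y_i·P.
Substituting and setting equal to 0.00103 kPa^-1 gives a polynomial in X; the root in (0,1) is X = 0.334.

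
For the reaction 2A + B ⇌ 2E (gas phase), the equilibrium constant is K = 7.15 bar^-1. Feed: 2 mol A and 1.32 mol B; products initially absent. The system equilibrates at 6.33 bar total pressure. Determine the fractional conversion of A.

X = 0.759

Basis: 2 mol A initially; let X = conversion of A. Extent ξ = X.
Species balance: n_A = 2 − 2X; n_B = 1.32 − X; n_E = 2X.
n_T = Σnᵢ = 3.32 − X.
y_i = n_i/n_T, p_i = y_i·P. K = p_E^2 / (p_A^2 p_B).
Substituting and setting equal to 7.15 bar^-1 gives a polynomial in X; the root in (0,1) is X = 0.759.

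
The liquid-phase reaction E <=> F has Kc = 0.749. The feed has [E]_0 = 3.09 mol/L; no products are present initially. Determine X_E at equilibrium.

X = 0.428

Let X = conversion of E; extent ξ = 3.09·X mol/L.
Concentrations: [E] = 3.09 − 3.09X; [F] = 3.09X.
Kc = [F] / ([E]).
Setting equal to 0.749 and solving for X on (0,1) gives X = 0.428.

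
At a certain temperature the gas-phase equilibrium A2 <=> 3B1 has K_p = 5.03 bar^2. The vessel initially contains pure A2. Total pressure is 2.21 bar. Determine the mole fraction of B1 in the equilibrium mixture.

y_B1 = 0.686

Take 1 mol A2 as basis and let X be its fractional conversion, so ξ = X.
Mole table: n_A2 = 1 − X; n_B1 = 3X.
Summing: n_T = 1 + 2X.
y_i = n_i/n_T, p_i = y_i·P. K_p = p_B1^3 / (p_A2).
Setting this equal to 5.03 bar^2 and taking the physical root (0 < X < 1) gives X = 0.422.
Then n_B1 = 1.26, n_T = 1.84, so y_B1 = 0.686.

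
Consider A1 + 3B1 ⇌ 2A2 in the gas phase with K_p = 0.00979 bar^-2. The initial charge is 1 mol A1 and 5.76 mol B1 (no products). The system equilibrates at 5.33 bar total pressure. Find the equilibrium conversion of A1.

X = 0.356

Take 1 mol A1 as basis and let X be its fractional conversion, so ξ = X.
Mole table: n_A1 = 1 − X; n_B1 = 5.76 − 3X; n_A2 = 2X.
Summing: n_T = 6.76 − 2X.
Mole fractions y_i = n_i/n_T; K_p = p_A2^2 / (p_A1 p_B1^3) with p_i = y_i·P.
Substituting and setting equal to 0.00979 bar^-2 gives a polynomial in X; the root in (0,1) is X = 0.356.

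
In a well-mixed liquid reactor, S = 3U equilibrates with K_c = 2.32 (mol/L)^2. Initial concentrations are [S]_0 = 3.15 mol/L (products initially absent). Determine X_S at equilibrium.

Let X = conversion of S; extent ξ = 3.15·X mol/L.
Concentrations: [S] = 3.15 − 3.15X; [U] = 9.45X.
K_c = [U]^3 / ([S]).
Equating to 2.32 (mol/L)^2: the physical root is X = 0.191.

X = 0.191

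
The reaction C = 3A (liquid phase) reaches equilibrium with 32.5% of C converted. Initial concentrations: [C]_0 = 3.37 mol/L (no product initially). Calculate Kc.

Kc = 15.6 (mol/L)^2

Let X = conversion of C.
Concentrations: [C] = 3.37 − 3.37X; [A] = 10.1X.
At X = 0.325: [C] = 2.27, [A] = 3.29.
Kc = [A]^3 / ([C]) = 15.6 (mol/L)^2.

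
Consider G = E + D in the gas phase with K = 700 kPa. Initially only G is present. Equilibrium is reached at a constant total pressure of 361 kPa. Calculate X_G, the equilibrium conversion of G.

X = 0.812

Take 1 mol G as basis and let X be its fractional conversion, so ξ = X.
Species balance: n_G = 1 − X; n_E = X; n_D = X.
Total moles n_T = 1 + X.
With p_i = (n_i/n_T)P, K = p_E p_D / (p_G).
Setting this equal to 700 kPa and taking the physical root (0 < X < 1) gives X = 0.812.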